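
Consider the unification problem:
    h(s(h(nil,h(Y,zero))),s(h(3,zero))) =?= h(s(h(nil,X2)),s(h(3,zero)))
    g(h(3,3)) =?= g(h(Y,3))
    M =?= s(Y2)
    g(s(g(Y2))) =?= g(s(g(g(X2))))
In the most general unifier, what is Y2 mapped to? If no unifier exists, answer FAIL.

Decompose h/2: s(h(nil,h(Y,zero))) =?= s(h(nil,X2)),  s(h(3,zero)) =?= s(h(3,zero)).
Decompose s/1: h(nil,h(Y,zero)) =?= h(nil,X2).
Decompose h/2: nil =?= nil,  h(Y,zero) =?= X2.
Delete trivial equation nil =?= nil.
Bind X2 := h(Y,zero); substituting into the one remaining equation that mentions X2 gives: g(s(g(Y2))) =?= g(s(g(g(h(Y,zero))))).
Delete trivial equation s(h(3,zero)) =?= s(h(3,zero)).
Decompose g/1: h(3,3) =?= h(Y,3).
Decompose h/2: 3 =?= Y,  3 =?= 3.
Bind Y := 3; substituting into the one remaining equation that mentions Y gives: g(s(g(Y2))) =?= g(s(g(g(h(3,zero))))). Substituting into the earlier binding gives X2 := h(3,zero).
Delete trivial equation 3 =?= 3.
Bind M := s(Y2); no other remaining equation mentions M.
Decompose g/1: s(g(Y2)) =?= s(g(g(h(3,zero)))).
Decompose s/1: g(Y2) =?= g(g(h(3,zero))).
Decompose g/1: Y2 =?= g(h(3,zero)).
Bind Y2 := g(h(3,zero)). Substituting into the earlier binding gives M := s(g(h(3,zero))).
MGU = { X2 -> h(3,zero), Y -> 3, M -> s(g(h(3,zero))), Y2 -> g(h(3,zero)) }, so Y2 -> g(h(3,zero)).

g(h(3,zero))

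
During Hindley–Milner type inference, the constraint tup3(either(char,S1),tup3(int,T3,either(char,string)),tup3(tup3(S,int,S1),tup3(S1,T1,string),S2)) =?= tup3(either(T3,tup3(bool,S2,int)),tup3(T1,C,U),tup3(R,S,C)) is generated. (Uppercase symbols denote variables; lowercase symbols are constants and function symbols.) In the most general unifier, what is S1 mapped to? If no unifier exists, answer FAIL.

tup3(bool,char,int)

Decompose tup3/3: either(char,S1) =?= either(T3,tup3(bool,S2,int)),  tup3(int,T3,either(char,string)) =?= tup3(T1,C,U),  tup3(tup3(S,int,S1),tup3(S1,T1,string),S2) =?= tup3(R,S,C).
Decompose either/2: char =?= T3,  S1 =?= tup3(bool,S2,int).
Bind T3 := char; substituting into the one remaining equation that mentions T3 gives: tup3(int,char,either(char,string)) =?= tup3(T1,C,U).
Bind S1 := tup3(bool,S2,int); substituting into the one remaining equation that mentions S1 gives: tup3(tup3(S,int,tup3(bool,S2,int)),tup3(tup3(bool,S2,int),T1,string),S2) =?= tup3(R,S,C).
Decompose tup3/3: int =?= T1,  char =?= C,  either(char,string) =?= U.
Bind T1 := int; substituting into the one remaining equation that mentions T1 gives: tup3(tup3(S,int,tup3(bool,S2,int)),tup3(tup3(bool,S2,int),int,string),S2) =?= tup3(R,S,C).
Bind C := char; substituting into the one remaining equation that mentions C gives: tup3(tup3(S,int,tup3(bool,S2,int)),tup3(tup3(bool,S2,int),int,string),S2) =?= tup3(R,S,char).
Bind U := either(char,string); no other remaining equation mentions U.
Decompose tup3/3: tup3(S,int,tup3(bool,S2,int)) =?= R,  tup3(tup3(bool,S2,int),int,string) =?= S,  S2 =?= char.
Bind R := tup3(S,int,tup3(bool,S2,int)); no other remaining equation mentions R.
Bind S := tup3(tup3(bool,S2,int),int,string); no other remaining equation mentions S. Substituting into the earlier binding gives R := tup3(tup3(tup3(bool,S2,int),int,string),int,tup3(bool,S2,int)).
Bind S2 := char. Substituting into the earlier bindings gives S1 := tup3(bool,char,int), R := tup3(tup3(tup3(bool,char,int),int,string),int,tup3(bool,char,int)), S := tup3(tup3(bool,char,int),int,string).
MGU = { T3 := char, S1 := tup3(bool,char,int), T1 := int, C := char, U := either(char,string), R := tup3(tup3(tup3(bool,char,int),int,string),int,tup3(bool,char,int)), S := tup3(tup3(bool,char,int),int,string), S2 := char }, so S1 := tup3(bool,char,int).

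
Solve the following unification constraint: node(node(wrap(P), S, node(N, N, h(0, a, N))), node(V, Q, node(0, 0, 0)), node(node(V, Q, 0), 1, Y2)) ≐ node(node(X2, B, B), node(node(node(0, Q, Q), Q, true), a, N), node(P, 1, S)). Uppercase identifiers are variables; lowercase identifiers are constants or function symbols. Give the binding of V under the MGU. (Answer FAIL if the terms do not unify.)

Decompose node/3: node(wrap(P), S, node(N, N, h(0, a, N))) ≐ node(X2, B, B),  node(V, Q, node(0, 0, 0)) ≐ node(node(node(0, Q, Q), Q, true), a, N),  node(node(V, Q, 0), 1, Y2) ≐ node(P, 1, S).
Decompose node/3: wrap(P) ≐ X2,  S ≐ B,  node(N, N, h(0, a, N)) ≐ B.
Bind X2 := wrap(P); no other remaining equation mentions X2.
Bind S := B; substituting into the one remaining equation that mentions S gives: node(node(V, Q, 0), 1, Y2) ≐ node(P, 1, B).
Bind B := node(N, N, h(0, a, N)); substituting into the one remaining equation that mentions B gives: node(node(V, Q, 0), 1, Y2) ≐ node(P, 1, node(N, N, h(0, a, N))). Substituting into the earlier binding gives S := node(N, N, h(0, a, N)).
Decompose node/3: V ≐ node(node(0, Q, Q), Q, true),  Q ≐ a,  node(0, 0, 0) ≐ N.
Bind V := node(node(0, Q, Q), Q, true); substituting into the one remaining equation that mentions V gives: node(node(node(node(0, Q, Q), Q, true), Q, 0), 1, Y2) ≐ node(P, 1, node(N, N, h(0, a, N))).
Bind Q := a; substituting into the one remaining equation that mentions Q gives: node(node(node(node(0, a, a), a, true), a, 0), 1, Y2) ≐ node(P, 1, node(N, N, h(0, a, N))). Substituting into the earlier binding gives V := node(node(0, a, a), a, true).
Bind N := node(0, 0, 0); substituting into the remaining equation gives: node(node(node(node(0, a, a), a, true), a, 0), 1, Y2) ≐ node(P, 1, node(node(0, 0, 0), node(0, 0, 0), h(0, a, node(0, 0, 0)))). Substituting into the earlier bindings gives S := node(node(0, 0, 0), node(0, 0, 0), h(0, a, node(0, 0, 0))), B := node(node(0, 0, 0), node(0, 0, 0), h(0, a, node(0, 0, 0))).
Decompose node/3: node(node(node(0, a, a), a, true), a, 0) ≐ P,  1 ≐ 1,  Y2 ≐ node(node(0, 0, 0), node(0, 0, 0), h(0, a, node(0, 0, 0))).
Bind P := node(node(node(0, a, a), a, true), a, 0); no other remaining equation mentions P. Substituting into the earlier binding gives X2 := wrap(node(node(node(0, a, a), a, true), a, 0)).
Delete trivial equation 1 ≐ 1.
Bind Y2 := node(node(0, 0, 0), node(0, 0, 0), h(0, a, node(0, 0, 0))).
MGU = { X2 := wrap(node(node(node(0, a, a), a, true), a, 0)), S := node(node(0, 0, 0), node(0, 0, 0), h(0, a, node(0, 0, 0))), B := node(node(0, 0, 0), node(0, 0, 0), h(0, a, node(0, 0, 0))), V := node(node(0, a, a), a, true), Q := a, N := node(0, 0, 0), P := node(node(node(0, a, a), a, true), a, 0), Y2 := node(node(0, 0, 0), node(0, 0, 0), h(0, a, node(0, 0, 0))) }, so V := node(node(0, a, a), a, true).

node(node(0, a, a), a, true)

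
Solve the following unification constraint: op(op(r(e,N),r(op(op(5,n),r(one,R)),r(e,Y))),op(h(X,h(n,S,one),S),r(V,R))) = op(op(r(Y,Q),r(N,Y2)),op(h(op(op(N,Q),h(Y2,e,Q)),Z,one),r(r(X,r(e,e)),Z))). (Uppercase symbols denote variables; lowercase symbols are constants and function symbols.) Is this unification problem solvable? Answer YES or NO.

Decompose op/2: op(r(e,N),r(op(op(5,n),r(one,R)),r(e,Y))) = op(r(Y,Q),r(N,Y2)),  op(h(X,h(n,S,one),S),r(V,R)) = op(h(op(op(N,Q),h(Y2,e,Q)),Z,one),r(r(X,r(e,e)),Z)).
Decompose op/2: r(e,N) = r(Y,Q),  r(op(op(5,n),r(one,R)),r(e,Y)) = r(N,Y2).
Decompose r/2: e = Y,  N = Q.
Bind Y := e; substituting into the one remaining equation that mentions Y gives: r(op(op(5,n),r(one,R)),r(e,e)) = r(N,Y2).
Bind N := Q; substituting into the remaining equations gives: r(op(op(5,n),r(one,R)),r(e,e)) = r(Q,Y2),  op(h(X,h(n,S,one),S),r(V,R)) = op(h(op(op(Q,Q),h(Y2,e,Q)),Z,one),r(r(X,r(e,e)),Z)).
Decompose r/2: op(op(5,n),r(one,R)) = Q,  r(e,e) = Y2.
Bind Q := op(op(5,n),r(one,R)); substituting into the one remaining equation that mentions Q gives: op(h(X,h(n,S,one),S),r(V,R)) = op(h(op(op(op(op(5,n),r(one,R)),op(op(5,n),r(one,R))),h(Y2,e,op(op(5,n),r(one,R)))),Z,one),r(r(X,r(e,e)),Z)). Substituting into the earlier binding gives N := op(op(5,n),r(one,R)).
Bind Y2 := r(e,e); substituting into the remaining equation gives: op(h(X,h(n,S,one),S),r(V,R)) = op(h(op(op(op(op(5,n),r(one,R)),op(op(5,n),r(one,R))),h(r(e,e),e,op(op(5,n),r(one,R)))),Z,one),r(r(X,r(e,e)),Z)).
Decompose op/2: h(X,h(n,S,one),S) = h(op(op(op(op(5,n),r(one,R)),op(op(5,n),r(one,R))),h(r(e,e),e,op(op(5,n),r(one,R)))),Z,one),  r(V,R) = r(r(X,r(e,e)),Z).
Decompose h/3: X = op(op(op(op(5,n),r(one,R)),op(op(5,n),r(one,R))),h(r(e,e),e,op(op(5,n),r(one,R)))),  h(n,S,one) = Z,  S = one.
Bind X := op(op(op(op(5,n),r(one,R)),op(op(5,n),r(one,R))),h(r(e,e),e,op(op(5,n),r(one,R)))); substituting into the one remaining equation that mentions X gives: r(V,R) = r(r(op(op(op(op(5,n),r(one,R)),op(op(5,n),r(one,R))),h(r(e,e),e,op(op(5,n),r(one,R)))),r(e,e)),Z).
Bind Z := h(n,S,one); substituting into the one remaining equation that mentions Z gives: r(V,R) = r(r(op(op(op(op(5,n),r(one,R)),op(op(5,n),r(one,R))),h(r(e,e),e,op(op(5,n),r(one,R)))),r(e,e)),h(n,S,one)).
Bind S := one; substituting into the remaining equation gives: r(V,R) = r(r(op(op(op(op(5,n),r(one,R)),op(op(5,n),r(one,R))),h(r(e,e),e,op(op(5,n),r(one,R)))),r(e,e)),h(n,one,one)). Substituting into the earlier binding gives Z := h(n,one,one).
Decompose r/2: V = r(op(op(op(op(5,n),r(one,R)),op(op(5,n),r(one,R))),h(r(e,e),e,op(op(5,n),r(one,R)))),r(e,e)),  R = h(n,one,one).
Bind V := r(op(op(op(op(5,n),r(one,R)),op(op(5,n),r(one,R))),h(r(e,e),e,op(op(5,n),r(one,R)))),r(e,e)); no other remaining equation mentions V.
Bind R := h(n,one,one). Substituting into the earlier bindings gives N := op(op(5,n),r(one,h(n,one,one))), Q := op(op(5,n),r(one,h(n,one,one))), X := op(op(op(op(5,n),r(one,h(n,one,one))),op(op(5,n),r(one,h(n,one,one)))),h(r(e,e),e,op(op(5,n),r(one,h(n,one,one))))), V := r(op(op(op(op(5,n),r(one,h(n,one,one))),op(op(5,n),r(one,h(n,one,one)))),h(r(e,e),e,op(op(5,n),r(one,h(n,one,one))))),r(e,e)).
No equations remain and no clash or occurs-check failure arose, so a unifier exists.

YES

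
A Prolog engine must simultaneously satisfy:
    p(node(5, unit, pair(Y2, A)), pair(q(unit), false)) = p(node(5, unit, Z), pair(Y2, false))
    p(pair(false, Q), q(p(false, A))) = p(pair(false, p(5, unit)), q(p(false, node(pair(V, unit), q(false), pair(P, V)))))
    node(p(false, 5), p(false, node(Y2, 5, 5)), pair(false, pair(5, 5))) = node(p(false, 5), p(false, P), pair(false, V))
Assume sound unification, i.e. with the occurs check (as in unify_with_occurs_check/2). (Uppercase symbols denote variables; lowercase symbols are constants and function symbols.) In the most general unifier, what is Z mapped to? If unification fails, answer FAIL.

Decompose p/2: node(5, unit, pair(Y2, A)) = node(5, unit, Z),  pair(q(unit), false) = pair(Y2, false).
Decompose node/3: 5 = 5,  unit = unit,  pair(Y2, A) = Z.
Delete trivial equation 5 = 5.
Delete trivial equation unit = unit.
Bind Z := pair(Y2, A); no other remaining equation mentions Z.
Decompose pair/2: q(unit) = Y2,  false = false.
Bind Y2 := q(unit); substituting into the one remaining equation that mentions Y2 gives: node(p(false, 5), p(false, node(q(unit), 5, 5)), pair(false, pair(5, 5))) = node(p(false, 5), p(false, P), pair(false, V)). Substituting into the earlier binding gives Z := pair(q(unit), A).
Delete trivial equation false = false.
Decompose p/2: pair(false, Q) = pair(false, p(5, unit)),  q(p(false, A)) = q(p(false, node(pair(V, unit), q(false), pair(P, V)))).
Decompose pair/2: false = false,  Q = p(5, unit).
Delete trivial equation false = false.
Bind Q := p(5, unit); no other remaining equation mentions Q.
Decompose q/1: p(false, A) = p(false, node(pair(V, unit), q(false), pair(P, V))).
Decompose p/2: false = false,  A = node(pair(V, unit), q(false), pair(P, V)).
Delete trivial equation false = false.
Bind A := node(pair(V, unit), q(false), pair(P, V)); no other remaining equation mentions A. Substituting into the earlier binding gives Z := pair(q(unit), node(pair(V, unit), q(false), pair(P, V))).
Decompose node/3: p(false, 5) = p(false, 5),  p(false, node(q(unit), 5, 5)) = p(false, P),  pair(false, pair(5, 5)) = pair(false, V).
Delete trivial equation p(false, 5) = p(false, 5).
Decompose p/2: false = false,  node(q(unit), 5, 5) = P.
Delete trivial equation false = false.
Bind P := node(q(unit), 5, 5); no other remaining equation mentions P. Substituting into the earlier bindings gives Z := pair(q(unit), node(pair(V, unit), q(false), pair(node(q(unit), 5, 5), V))), A := node(pair(V, unit), q(false), pair(node(q(unit), 5, 5), V)).
Decompose pair/2: false = false,  pair(5, 5) = V.
Delete trivial equation false = false.
Bind V := pair(5, 5). Substituting into the earlier bindings gives Z := pair(q(unit), node(pair(pair(5, 5), unit), q(false), pair(node(q(unit), 5, 5), pair(5, 5)))), A := node(pair(pair(5, 5), unit), q(false), pair(node(q(unit), 5, 5), pair(5, 5))).
MGU = { Z -> pair(q(unit), node(pair(pair(5, 5), unit), q(false), pair(node(q(unit), 5, 5), pair(5, 5)))), Y2 -> q(unit), Q -> p(5, unit), A -> node(pair(pair(5, 5), unit), q(false), pair(node(q(unit), 5, 5), pair(5, 5))), P -> node(q(unit), 5, 5), V -> pair(5, 5) }, so Z -> pair(q(unit), node(pair(pair(5, 5), unit), q(false), pair(node(q(unit), 5, 5), pair(5, 5)))).

pair(q(unit), node(pair(pair(5, 5), unit), q(false), pair(node(q(unit), 5, 5), pair(5, 5))))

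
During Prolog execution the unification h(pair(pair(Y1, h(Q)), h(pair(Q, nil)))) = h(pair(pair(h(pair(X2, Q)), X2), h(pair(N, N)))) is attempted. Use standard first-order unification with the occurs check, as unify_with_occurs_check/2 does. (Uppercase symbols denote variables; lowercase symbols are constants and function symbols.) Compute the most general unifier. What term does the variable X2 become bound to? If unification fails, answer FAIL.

h(nil)

Decompose h/1: pair(pair(Y1, h(Q)), h(pair(Q, nil))) = pair(pair(h(pair(X2, Q)), X2), h(pair(N, N))).
Decompose pair/2: pair(Y1, h(Q)) = pair(h(pair(X2, Q)), X2),  h(pair(Q, nil)) = h(pair(N, N)).
Decompose pair/2: Y1 = h(pair(X2, Q)),  h(Q) = X2.
Bind Y1 := h(pair(X2, Q)); no other remaining equation mentions Y1.
Bind X2 := h(Q); no other remaining equation mentions X2. Substituting into the earlier binding gives Y1 := h(pair(h(Q), Q)).
Decompose h/1: pair(Q, nil) = pair(N, N).
Decompose pair/2: Q = N,  nil = N.
Bind Q := N; no other remaining equation mentions Q. Substituting into the earlier bindings gives Y1 := h(pair(h(N), N)), X2 := h(N).
Bind N := nil. Substituting into the earlier bindings gives Y1 := h(pair(h(nil), nil)), X2 := h(nil), Q := nil.
MGU = { Y1 -> h(pair(h(nil), nil)), X2 -> h(nil), Q -> nil, N -> nil }, so X2 -> h(nil).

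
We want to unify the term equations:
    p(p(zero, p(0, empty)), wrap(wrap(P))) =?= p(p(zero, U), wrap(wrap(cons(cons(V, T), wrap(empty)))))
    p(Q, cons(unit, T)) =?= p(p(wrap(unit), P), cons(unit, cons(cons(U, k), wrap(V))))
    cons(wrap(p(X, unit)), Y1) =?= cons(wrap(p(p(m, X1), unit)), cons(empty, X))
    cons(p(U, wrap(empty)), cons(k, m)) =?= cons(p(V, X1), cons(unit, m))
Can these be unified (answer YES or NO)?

NO

Decompose p/2: p(zero, p(0, empty)) =?= p(zero, U),  wrap(wrap(P)) =?= wrap(wrap(cons(cons(V, T), wrap(empty)))).
Decompose p/2: zero =?= zero,  p(0, empty) =?= U.
Delete trivial equation zero =?= zero.
Bind U := p(0, empty); substituting into the 2 remaining equations that mention U gives: p(Q, cons(unit, T)) =?= p(p(wrap(unit), P), cons(unit, cons(cons(p(0, empty), k), wrap(V)))),  cons(p(p(0, empty), wrap(empty)), cons(k, m)) =?= cons(p(V, X1), cons(unit, m)).
Decompose wrap/1: wrap(P) =?= wrap(cons(cons(V, T), wrap(empty))).
Decompose wrap/1: P =?= cons(cons(V, T), wrap(empty)).
Bind P := cons(cons(V, T), wrap(empty)); substituting into the one remaining equation that mentions P gives: p(Q, cons(unit, T)) =?= p(p(wrap(unit), cons(cons(V, T), wrap(empty))), cons(unit, cons(cons(p(0, empty), k), wrap(V)))).
Decompose p/2: Q =?= p(wrap(unit), cons(cons(V, T), wrap(empty))),  cons(unit, T) =?= cons(unit, cons(cons(p(0, empty), k), wrap(V))).
Bind Q := p(wrap(unit), cons(cons(V, T), wrap(empty))); no other remaining equation mentions Q.
Decompose cons/2: unit =?= unit,  T =?= cons(cons(p(0, empty), k), wrap(V)).
Delete trivial equation unit =?= unit.
Bind T := cons(cons(p(0, empty), k), wrap(V)); no other remaining equation mentions T. Substituting into the earlier bindings gives P := cons(cons(V, cons(cons(p(0, empty), k), wrap(V))), wrap(empty)), Q := p(wrap(unit), cons(cons(V, cons(cons(p(0, empty), k), wrap(V))), wrap(empty))).
Decompose cons/2: wrap(p(X, unit)) =?= wrap(p(p(m, X1), unit)),  Y1 =?= cons(empty, X).
Decompose wrap/1: p(X, unit) =?= p(p(m, X1), unit).
Decompose p/2: X =?= p(m, X1),  unit =?= unit.
Bind X := p(m, X1); substituting into the one remaining equation that mentions X gives: Y1 =?= cons(empty, p(m, X1)).
Delete trivial equation unit =?= unit.
Bind Y1 := cons(empty, p(m, X1)); no other remaining equation mentions Y1.
Decompose cons/2: p(p(0, empty), wrap(empty)) =?= p(V, X1),  cons(k, m) =?= cons(unit, m).
Decompose p/2: p(0, empty) =?= V,  wrap(empty) =?= X1.
Bind V := p(0, empty); no other remaining equation mentions V. Substituting into the earlier bindings gives P := cons(cons(p(0, empty), cons(cons(p(0, empty), k), wrap(p(0, empty)))), wrap(empty)), Q := p(wrap(unit), cons(cons(p(0, empty), cons(cons(p(0, empty), k), wrap(p(0, empty)))), wrap(empty))), T := cons(cons(p(0, empty), k), wrap(p(0, empty))).
Bind X1 := wrap(empty); no other remaining equation mentions X1. Substituting into the earlier bindings gives X := p(m, wrap(empty)), Y1 := cons(empty, p(m, wrap(empty))).
Decompose cons/2: k =?= unit,  m =?= m.
Clash: constants k and unit differ; no unifier exists.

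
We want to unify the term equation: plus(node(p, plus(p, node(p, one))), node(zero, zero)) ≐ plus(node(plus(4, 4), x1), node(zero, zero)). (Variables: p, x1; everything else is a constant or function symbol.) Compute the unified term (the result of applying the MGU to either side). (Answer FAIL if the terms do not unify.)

Decompose plus/2: node(p, plus(p, node(p, one))) ≐ node(plus(4, 4), x1),  node(zero, zero) ≐ node(zero, zero).
Decompose node/2: p ≐ plus(4, 4),  plus(p, node(p, one)) ≐ x1.
Bind p := plus(4, 4); substituting into the one remaining equation that mentions p gives: plus(plus(4, 4), node(plus(4, 4), one)) ≐ x1.
Bind x1 := plus(plus(4, 4), node(plus(4, 4), one)); no other remaining equation mentions x1.
Delete trivial equation node(zero, zero) ≐ node(zero, zero).
Applying the MGU to either side gives plus(node(plus(4, 4), plus(plus(4, 4), node(plus(4, 4), one))), node(zero, zero)).

plus(node(plus(4, 4), plus(plus(4, 4), node(plus(4, 4), one))), node(zero, zero))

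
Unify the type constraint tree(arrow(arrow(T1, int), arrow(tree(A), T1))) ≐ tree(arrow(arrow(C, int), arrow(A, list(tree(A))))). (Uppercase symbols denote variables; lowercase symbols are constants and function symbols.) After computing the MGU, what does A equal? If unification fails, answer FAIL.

Decompose tree/1: arrow(arrow(T1, int), arrow(tree(A), T1)) ≐ arrow(arrow(C, int), arrow(A, list(tree(A)))).
Decompose arrow/2: arrow(T1, int) ≐ arrow(C, int),  arrow(tree(A), T1) ≐ arrow(A, list(tree(A))).
Decompose arrow/2: T1 ≐ C,  int ≐ int.
Bind T1 := C; substituting into the one remaining equation that mentions T1 gives: arrow(tree(A), C) ≐ arrow(A, list(tree(A))).
Delete trivial equation int ≐ int.
Decompose arrow/2: tree(A) ≐ A,  C ≐ list(tree(A)).
Occurs check fails: A occurs in tree(A); the equation A ≐ tree(A) has no finite solution.

FAIL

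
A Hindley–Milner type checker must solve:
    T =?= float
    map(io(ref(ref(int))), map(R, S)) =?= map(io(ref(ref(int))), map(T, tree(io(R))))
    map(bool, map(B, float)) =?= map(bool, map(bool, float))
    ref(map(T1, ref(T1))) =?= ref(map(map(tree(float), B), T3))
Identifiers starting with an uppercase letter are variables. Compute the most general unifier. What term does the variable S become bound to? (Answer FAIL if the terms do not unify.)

Bind T := float; substituting into the one remaining equation that mentions T gives: map(io(ref(ref(int))), map(R, S)) =?= map(io(ref(ref(int))), map(float, tree(io(R)))).
Decompose map/2: io(ref(ref(int))) =?= io(ref(ref(int))),  map(R, S) =?= map(float, tree(io(R))).
Delete trivial equation io(ref(ref(int))) =?= io(ref(ref(int))).
Decompose map/2: R =?= float,  S =?= tree(io(R)).
Bind R := float; substituting into the one remaining equation that mentions R gives: S =?= tree(io(float)).
Bind S := tree(io(float)); no other remaining equation mentions S.
Decompose map/2: bool =?= bool,  map(B, float) =?= map(bool, float).
Delete trivial equation bool =?= bool.
Decompose map/2: B =?= bool,  float =?= float.
Bind B := bool; substituting into the one remaining equation that mentions B gives: ref(map(T1, ref(T1))) =?= ref(map(map(tree(float), bool), T3)).
Delete trivial equation float =?= float.
Decompose ref/1: map(T1, ref(T1)) =?= map(map(tree(float), bool), T3).
Decompose map/2: T1 =?= map(tree(float), bool),  ref(T1) =?= T3.
Bind T1 := map(tree(float), bool); substituting into the remaining equation gives: ref(map(tree(float), bool)) =?= T3.
Bind T3 := ref(map(tree(float), bool)).
MGU = { T ↦ float, R ↦ float, S ↦ tree(io(float)), B ↦ bool, T1 ↦ map(tree(float), bool), T3 ↦ ref(map(tree(float), bool)) }, so S ↦ tree(io(float)).

tree(io(float))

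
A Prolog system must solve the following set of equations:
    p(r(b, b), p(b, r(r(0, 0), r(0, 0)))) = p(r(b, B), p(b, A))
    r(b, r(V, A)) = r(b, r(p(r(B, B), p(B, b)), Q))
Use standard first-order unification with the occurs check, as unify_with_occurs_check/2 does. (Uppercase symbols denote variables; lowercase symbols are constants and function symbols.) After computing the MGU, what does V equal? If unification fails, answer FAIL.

p(r(b, b), p(b, b))

Decompose p/2: r(b, b) = r(b, B),  p(b, r(r(0, 0), r(0, 0))) = p(b, A).
Decompose r/2: b = b,  b = B.
Delete trivial equation b = b.
Bind B := b; substituting into the one remaining equation that mentions B gives: r(b, r(V, A)) = r(b, r(p(r(b, b), p(b, b)), Q)).
Decompose p/2: b = b,  r(r(0, 0), r(0, 0)) = A.
Delete trivial equation b = b.
Bind A := r(r(0, 0), r(0, 0)); substituting into the remaining equation gives: r(b, r(V, r(r(0, 0), r(0, 0)))) = r(b, r(p(r(b, b), p(b, b)), Q)).
Decompose r/2: b = b,  r(V, r(r(0, 0), r(0, 0))) = r(p(r(b, b), p(b, b)), Q).
Delete trivial equation b = b.
Decompose r/2: V = p(r(b, b), p(b, b)),  r(r(0, 0), r(0, 0)) = Q.
Bind V := p(r(b, b), p(b, b)); no other remaining equation mentions V.
Bind Q := r(r(0, 0), r(0, 0)).
MGU = { B ↦ b, A ↦ r(r(0, 0), r(0, 0)), V ↦ p(r(b, b), p(b, b)), Q ↦ r(r(0, 0), r(0, 0)) }, so V ↦ p(r(b, b), p(b, b)).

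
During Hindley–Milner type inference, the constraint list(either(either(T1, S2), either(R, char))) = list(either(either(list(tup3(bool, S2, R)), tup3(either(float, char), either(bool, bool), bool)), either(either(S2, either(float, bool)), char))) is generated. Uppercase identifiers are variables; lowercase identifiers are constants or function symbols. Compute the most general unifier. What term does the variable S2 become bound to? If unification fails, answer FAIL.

Decompose list/1: either(either(T1, S2), either(R, char)) = either(either(list(tup3(bool, S2, R)), tup3(either(float, char), either(bool, bool), bool)), either(either(S2, either(float, bool)), char)).
Decompose either/2: either(T1, S2) = either(list(tup3(bool, S2, R)), tup3(either(float, char), either(bool, bool), bool)),  either(R, char) = either(either(S2, either(float, bool)), char).
Decompose either/2: T1 = list(tup3(bool, S2, R)),  S2 = tup3(either(float, char), either(bool, bool), bool).
Bind T1 := list(tup3(bool, S2, R)); no other remaining equation mentions T1.
Bind S2 := tup3(either(float, char), either(bool, bool), bool); substituting into the remaining equation gives: either(R, char) = either(either(tup3(either(float, char), either(bool, bool), bool), either(float, bool)), char). Substituting into the earlier binding gives T1 := list(tup3(bool, tup3(either(float, char), either(bool, bool), bool), R)).
Decompose either/2: R = either(tup3(either(float, char), either(bool, bool), bool), either(float, bool)),  char = char.
Bind R := either(tup3(either(float, char), either(bool, bool), bool), either(float, bool)); no other remaining equation mentions R. Substituting into the earlier binding gives T1 := list(tup3(bool, tup3(either(float, char), either(bool, bool), bool), either(tup3(either(float, char), either(bool, bool), bool), either(float, bool)))).
Delete trivial equation char = char.
MGU = { T1 -> list(tup3(bool, tup3(either(float, char), either(bool, bool), bool), either(tup3(either(float, char), either(bool, bool), bool), either(float, bool)))), S2 -> tup3(either(float, char), either(bool, bool), bool), R -> either(tup3(either(float, char), either(bool, bool), bool), either(float, bool)) }, so S2 -> tup3(either(float, char), either(bool, bool), bool).

tup3(either(float, char), either(bool, bool), bool)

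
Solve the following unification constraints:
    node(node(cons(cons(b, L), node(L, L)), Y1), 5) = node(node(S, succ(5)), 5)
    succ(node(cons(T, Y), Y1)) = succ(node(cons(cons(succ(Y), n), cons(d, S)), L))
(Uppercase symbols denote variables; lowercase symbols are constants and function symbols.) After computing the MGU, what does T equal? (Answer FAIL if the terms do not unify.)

Decompose node/2: node(cons(cons(b, L), node(L, L)), Y1) = node(S, succ(5)),  5 = 5.
Decompose node/2: cons(cons(b, L), node(L, L)) = S,  Y1 = succ(5).
Bind S := cons(cons(b, L), node(L, L)); substituting into the one remaining equation that mentions S gives: succ(node(cons(T, Y), Y1)) = succ(node(cons(cons(succ(Y), n), cons(d, cons(cons(b, L), node(L, L)))), L)).
Bind Y1 := succ(5); substituting into the one remaining equation that mentions Y1 gives: succ(node(cons(T, Y), succ(5))) = succ(node(cons(cons(succ(Y), n), cons(d, cons(cons(b, L), node(L, L)))), L)).
Delete trivial equation 5 = 5.
Decompose succ/1: node(cons(T, Y), succ(5)) = node(cons(cons(succ(Y), n), cons(d, cons(cons(b, L), node(L, L)))), L).
Decompose node/2: cons(T, Y) = cons(cons(succ(Y), n), cons(d, cons(cons(b, L), node(L, L)))),  succ(5) = L.
Decompose cons/2: T = cons(succ(Y), n),  Y = cons(d, cons(cons(b, L), node(L, L))).
Bind T := cons(succ(Y), n); no other remaining equation mentions T.
Bind Y := cons(d, cons(cons(b, L), node(L, L))); no other remaining equation mentions Y. Substituting into the earlier binding gives T := cons(succ(cons(d, cons(cons(b, L), node(L, L)))), n).
Bind L := succ(5). Substituting into the earlier bindings gives S := cons(cons(b, succ(5)), node(succ(5), succ(5))), T := cons(succ(cons(d, cons(cons(b, succ(5)), node(succ(5), succ(5))))), n), Y := cons(d, cons(cons(b, succ(5)), node(succ(5), succ(5)))).
MGU = { S -> cons(cons(b, succ(5)), node(succ(5), succ(5))), Y1 -> succ(5), T -> cons(succ(cons(d, cons(cons(b, succ(5)), node(succ(5), succ(5))))), n), Y -> cons(d, cons(cons(b, succ(5)), node(succ(5), succ(5)))), L -> succ(5) }, so T -> cons(succ(cons(d, cons(cons(b, succ(5)), node(succ(5), succ(5))))), n).

cons(succ(cons(d, cons(cons(b, succ(5)), node(succ(5), succ(5))))), n)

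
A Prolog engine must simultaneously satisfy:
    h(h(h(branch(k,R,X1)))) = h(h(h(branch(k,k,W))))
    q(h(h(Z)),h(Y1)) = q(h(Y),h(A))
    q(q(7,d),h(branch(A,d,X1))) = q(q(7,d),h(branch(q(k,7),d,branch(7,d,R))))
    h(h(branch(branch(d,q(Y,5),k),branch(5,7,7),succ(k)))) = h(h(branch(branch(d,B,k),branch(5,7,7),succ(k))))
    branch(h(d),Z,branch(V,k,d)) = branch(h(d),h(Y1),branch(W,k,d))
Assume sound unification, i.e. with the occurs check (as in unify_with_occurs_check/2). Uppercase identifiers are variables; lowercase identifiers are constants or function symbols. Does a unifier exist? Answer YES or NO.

YES

Decompose h/1: h(h(branch(k,R,X1))) = h(h(branch(k,k,W))).
Decompose h/1: h(branch(k,R,X1)) = h(branch(k,k,W)).
Decompose h/1: branch(k,R,X1) = branch(k,k,W).
Decompose branch/3: k = k,  R = k,  X1 = W.
Delete trivial equation k = k.
Bind R := k; substituting into the one remaining equation that mentions R gives: q(q(7,d),h(branch(A,d,X1))) = q(q(7,d),h(branch(q(k,7),d,branch(7,d,k)))).
Bind X1 := W; substituting into the one remaining equation that mentions X1 gives: q(q(7,d),h(branch(A,d,W))) = q(q(7,d),h(branch(q(k,7),d,branch(7,d,k)))).
Decompose q/2: h(h(Z)) = h(Y),  h(Y1) = h(A).
Decompose h/1: h(Z) = Y.
Bind Y := h(Z); substituting into the one remaining equation that mentions Y gives: h(h(branch(branch(d,q(h(Z),5),k),branch(5,7,7),succ(k)))) = h(h(branch(branch(d,B,k),branch(5,7,7),succ(k)))).
Decompose h/1: Y1 = A.
Bind Y1 := A; substituting into the one remaining equation that mentions Y1 gives: branch(h(d),Z,branch(V,k,d)) = branch(h(d),h(A),branch(W,k,d)).
Decompose q/2: q(7,d) = q(7,d),  h(branch(A,d,W)) = h(branch(q(k,7),d,branch(7,d,k))).
Delete trivial equation q(7,d) = q(7,d).
Decompose h/1: branch(A,d,W) = branch(q(k,7),d,branch(7,d,k)).
Decompose branch/3: A = q(k,7),  d = d,  W = branch(7,d,k).
Bind A := q(k,7); substituting into the one remaining equation that mentions A gives: branch(h(d),Z,branch(V,k,d)) = branch(h(d),h(q(k,7)),branch(W,k,d)). Substituting into the earlier binding gives Y1 := q(k,7).
Delete trivial equation d = d.
Bind W := branch(7,d,k); substituting into the one remaining equation that mentions W gives: branch(h(d),Z,branch(V,k,d)) = branch(h(d),h(q(k,7)),branch(branch(7,d,k),k,d)). Substituting into the earlier binding gives X1 := branch(7,d,k).
Decompose h/1: h(branch(branch(d,q(h(Z),5),k),branch(5,7,7),succ(k))) = h(branch(branch(d,B,k),branch(5,7,7),succ(k))).
Decompose h/1: branch(branch(d,q(h(Z),5),k),branch(5,7,7),succ(k)) = branch(branch(d,B,k),branch(5,7,7),succ(k)).
Decompose branch/3: branch(d,q(h(Z),5),k) = branch(d,B,k),  branch(5,7,7) = branch(5,7,7),  succ(k) = succ(k).
Decompose branch/3: d = d,  q(h(Z),5) = B,  k = k.
Delete trivial equation d = d.
Bind B := q(h(Z),5); no other remaining equation mentions B.
Delete trivial equation k = k.
Delete trivial equation branch(5,7,7) = branch(5,7,7).
Delete trivial equation succ(k) = succ(k).
Decompose branch/3: h(d) = h(d),  Z = h(q(k,7)),  branch(V,k,d) = branch(branch(7,d,k),k,d).
Delete trivial equation h(d) = h(d).
Bind Z := h(q(k,7)); no other remaining equation mentions Z. Substituting into the earlier bindings gives Y := h(h(q(k,7))), B := q(h(h(q(k,7))),5).
Decompose branch/3: V = branch(7,d,k),  k = k,  d = d.
Bind V := branch(7,d,k); no other remaining equation mentions V.
Delete trivial equation k = k.
Delete trivial equation d = d.
No equations remain and no clash or occurs-check failure arose, so a unifier exists.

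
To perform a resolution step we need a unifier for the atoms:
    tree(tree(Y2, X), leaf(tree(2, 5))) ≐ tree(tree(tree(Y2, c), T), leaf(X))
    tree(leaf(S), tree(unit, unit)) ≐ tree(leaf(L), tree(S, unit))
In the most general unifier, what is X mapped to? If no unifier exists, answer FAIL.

Decompose tree/2: tree(Y2, X) ≐ tree(tree(Y2, c), T),  leaf(tree(2, 5)) ≐ leaf(X).
Decompose tree/2: Y2 ≐ tree(Y2, c),  X ≐ T.
Occurs check fails: Y2 occurs in tree(Y2, c); the equation Y2 ≐ tree(Y2, c) has no finite solution.

FAIL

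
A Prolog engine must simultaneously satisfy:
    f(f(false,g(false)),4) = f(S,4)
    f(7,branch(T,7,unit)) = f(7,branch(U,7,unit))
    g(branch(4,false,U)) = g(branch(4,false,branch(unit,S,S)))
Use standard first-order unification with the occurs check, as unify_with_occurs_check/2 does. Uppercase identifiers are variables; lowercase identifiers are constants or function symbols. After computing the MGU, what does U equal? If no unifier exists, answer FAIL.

branch(unit,f(false,g(false)),f(false,g(false)))

Decompose f/2: f(false,g(false)) = S,  4 = 4.
Bind S := f(false,g(false)); substituting into the one remaining equation that mentions S gives: g(branch(4,false,U)) = g(branch(4,false,branch(unit,f(false,g(false)),f(false,g(false))))).
Delete trivial equation 4 = 4.
Decompose f/2: 7 = 7,  branch(T,7,unit) = branch(U,7,unit).
Delete trivial equation 7 = 7.
Decompose branch/3: T = U,  7 = 7,  unit = unit.
Bind T := U; no other remaining equation mentions T.
Delete trivial equation 7 = 7.
Delete trivial equation unit = unit.
Decompose g/1: branch(4,false,U) = branch(4,false,branch(unit,f(false,g(false)),f(false,g(false)))).
Decompose branch/3: 4 = 4,  false = false,  U = branch(unit,f(false,g(false)),f(false,g(false))).
Delete trivial equation 4 = 4.
Delete trivial equation false = false.
Bind U := branch(unit,f(false,g(false)),f(false,g(false))). Substituting into the earlier binding gives T := branch(unit,f(false,g(false)),f(false,g(false))).
MGU = { S -> f(false,g(false)), T -> branch(unit,f(false,g(false)),f(false,g(false))), U -> branch(unit,f(false,g(false)),f(false,g(false))) }, so U -> branch(unit,f(false,g(false)),f(false,g(false))).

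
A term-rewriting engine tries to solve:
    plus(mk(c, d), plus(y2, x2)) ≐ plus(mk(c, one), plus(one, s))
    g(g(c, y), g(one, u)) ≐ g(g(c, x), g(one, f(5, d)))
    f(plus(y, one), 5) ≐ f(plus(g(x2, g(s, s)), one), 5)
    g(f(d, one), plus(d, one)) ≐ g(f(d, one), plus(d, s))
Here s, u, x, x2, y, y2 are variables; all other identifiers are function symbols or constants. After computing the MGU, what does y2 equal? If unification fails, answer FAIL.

Decompose plus/2: mk(c, d) ≐ mk(c, one),  plus(y2, x2) ≐ plus(one, s).
Decompose mk/2: c ≐ c,  d ≐ one.
Delete trivial equation c ≐ c.
Clash: constants d and one differ; no unifier exists.

FAIL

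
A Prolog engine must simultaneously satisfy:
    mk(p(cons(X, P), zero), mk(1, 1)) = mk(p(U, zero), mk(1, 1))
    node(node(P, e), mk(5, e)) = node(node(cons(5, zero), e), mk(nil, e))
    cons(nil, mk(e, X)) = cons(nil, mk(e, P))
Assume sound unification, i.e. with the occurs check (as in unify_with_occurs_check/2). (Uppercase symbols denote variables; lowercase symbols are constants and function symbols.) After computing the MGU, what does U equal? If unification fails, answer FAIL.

Decompose mk/2: p(cons(X, P), zero) = p(U, zero),  mk(1, 1) = mk(1, 1).
Decompose p/2: cons(X, P) = U,  zero = zero.
Bind U := cons(X, P); no other remaining equation mentions U.
Delete trivial equation zero = zero.
Delete trivial equation mk(1, 1) = mk(1, 1).
Decompose node/2: node(P, e) = node(cons(5, zero), e),  mk(5, e) = mk(nil, e).
Decompose node/2: P = cons(5, zero),  e = e.
Bind P := cons(5, zero); substituting into the one remaining equation that mentions P gives: cons(nil, mk(e, X)) = cons(nil, mk(e, cons(5, zero))). Substituting into the earlier binding gives U := cons(X, cons(5, zero)).
Delete trivial equation e = e.
Decompose mk/2: 5 = nil,  e = e.
Clash: constants 5 and nil differ; no unifier exists.

FAIL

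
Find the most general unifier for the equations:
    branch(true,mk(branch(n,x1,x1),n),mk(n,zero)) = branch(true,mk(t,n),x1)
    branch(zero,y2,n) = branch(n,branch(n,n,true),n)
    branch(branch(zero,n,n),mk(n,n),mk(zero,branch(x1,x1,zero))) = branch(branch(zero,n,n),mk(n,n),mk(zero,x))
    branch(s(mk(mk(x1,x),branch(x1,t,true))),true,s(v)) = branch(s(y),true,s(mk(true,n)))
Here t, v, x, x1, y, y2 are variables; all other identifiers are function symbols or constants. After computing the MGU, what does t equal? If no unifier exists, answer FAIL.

FAIL

Decompose branch/3: true = true,  mk(branch(n,x1,x1),n) = mk(t,n),  mk(n,zero) = x1.
Delete trivial equation true = true.
Decompose mk/2: branch(n,x1,x1) = t,  n = n.
Bind t := branch(n,x1,x1); substituting into the one remaining equation that mentions t gives: branch(s(mk(mk(x1,x),branch(x1,branch(n,x1,x1),true))),true,s(v)) = branch(s(y),true,s(mk(true,n))).
Delete trivial equation n = n.
Bind x1 := mk(n,zero); substituting into the 2 remaining equations that mention x1 gives: branch(branch(zero,n,n),mk(n,n),mk(zero,branch(mk(n,zero),mk(n,zero),zero))) = branch(branch(zero,n,n),mk(n,n),mk(zero,x)),  branch(s(mk(mk(mk(n,zero),x),branch(mk(n,zero),branch(n,mk(n,zero),mk(n,zero)),true))),true,s(v)) = branch(s(y),true,s(mk(true,n))). Substituting into the earlier binding gives t := branch(n,mk(n,zero),mk(n,zero)).
Decompose branch/3: zero = n,  y2 = branch(n,n,true),  n = n.
Clash: constants zero and n differ; no unifier exists.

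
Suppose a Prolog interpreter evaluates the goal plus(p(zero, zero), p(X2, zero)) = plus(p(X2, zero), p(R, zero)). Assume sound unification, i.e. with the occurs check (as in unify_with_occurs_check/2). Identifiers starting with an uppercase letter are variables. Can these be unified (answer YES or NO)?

YES

Decompose plus/2: p(zero, zero) = p(X2, zero),  p(X2, zero) = p(R, zero).
Decompose p/2: zero = X2,  zero = zero.
Bind X2 := zero; substituting into the one remaining equation that mentions X2 gives: p(zero, zero) = p(R, zero).
Delete trivial equation zero = zero.
Decompose p/2: zero = R,  zero = zero.
Bind R := zero; no other remaining equation mentions R.
Delete trivial equation zero = zero.
No equations remain and no clash or occurs-check failure arose, so a unifier exists.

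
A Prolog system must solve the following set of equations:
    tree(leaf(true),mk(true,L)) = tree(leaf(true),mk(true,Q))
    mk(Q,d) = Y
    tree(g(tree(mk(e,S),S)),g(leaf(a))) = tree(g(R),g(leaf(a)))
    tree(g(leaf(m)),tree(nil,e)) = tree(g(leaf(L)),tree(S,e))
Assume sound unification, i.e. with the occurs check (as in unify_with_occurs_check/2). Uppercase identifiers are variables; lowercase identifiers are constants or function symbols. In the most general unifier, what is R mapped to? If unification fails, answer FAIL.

tree(mk(e,nil),nil)

Decompose tree/2: leaf(true) = leaf(true),  mk(true,L) = mk(true,Q).
Delete trivial equation leaf(true) = leaf(true).
Decompose mk/2: true = true,  L = Q.
Delete trivial equation true = true.
Bind L := Q; substituting into the one remaining equation that mentions L gives: tree(g(leaf(m)),tree(nil,e)) = tree(g(leaf(Q)),tree(S,e)).
Bind Y := mk(Q,d); no other remaining equation mentions Y.
Decompose tree/2: g(tree(mk(e,S),S)) = g(R),  g(leaf(a)) = g(leaf(a)).
Decompose g/1: tree(mk(e,S),S) = R.
Bind R := tree(mk(e,S),S); no other remaining equation mentions R.
Delete trivial equation g(leaf(a)) = g(leaf(a)).
Decompose tree/2: g(leaf(m)) = g(leaf(Q)),  tree(nil,e) = tree(S,e).
Decompose g/1: leaf(m) = leaf(Q).
Decompose leaf/1: m = Q.
Bind Q := m; no other remaining equation mentions Q. Substituting into the earlier bindings gives L := m, Y := mk(m,d).
Decompose tree/2: nil = S,  e = e.
Bind S := nil; no other remaining equation mentions S. Substituting into the earlier binding gives R := tree(mk(e,nil),nil).
Delete trivial equation e = e.
MGU = { L -> m, Y -> mk(m,d), R -> tree(mk(e,nil),nil), Q -> m, S -> nil }, so R -> tree(mk(e,nil),nil).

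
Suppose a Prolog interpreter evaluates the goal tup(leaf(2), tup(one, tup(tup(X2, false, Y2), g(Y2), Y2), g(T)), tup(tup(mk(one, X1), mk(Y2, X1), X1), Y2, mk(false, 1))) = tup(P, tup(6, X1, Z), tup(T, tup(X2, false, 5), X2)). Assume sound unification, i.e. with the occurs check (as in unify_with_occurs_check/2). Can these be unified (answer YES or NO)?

Decompose tup/3: leaf(2) = P,  tup(one, tup(tup(X2, false, Y2), g(Y2), Y2), g(T)) = tup(6, X1, Z),  tup(tup(mk(one, X1), mk(Y2, X1), X1), Y2, mk(false, 1)) = tup(T, tup(X2, false, 5), X2).
Bind P := leaf(2); no other remaining equation mentions P.
Decompose tup/3: one = 6,  tup(tup(X2, false, Y2), g(Y2), Y2) = X1,  g(T) = Z.
Clash: constants one and 6 differ; no unifier exists.

NO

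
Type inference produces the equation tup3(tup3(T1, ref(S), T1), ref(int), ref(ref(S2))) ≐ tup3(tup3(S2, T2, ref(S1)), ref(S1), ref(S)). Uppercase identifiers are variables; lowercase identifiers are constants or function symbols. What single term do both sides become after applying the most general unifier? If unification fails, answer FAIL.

tup3(tup3(ref(int), ref(ref(ref(int))), ref(int)), ref(int), ref(ref(ref(int))))

Decompose tup3/3: tup3(T1, ref(S), T1) ≐ tup3(S2, T2, ref(S1)),  ref(int) ≐ ref(S1),  ref(ref(S2)) ≐ ref(S).
Decompose tup3/3: T1 ≐ S2,  ref(S) ≐ T2,  T1 ≐ ref(S1).
Bind T1 := S2; substituting into the one remaining equation that mentions T1 gives: S2 ≐ ref(S1).
Bind T2 := ref(S); no other remaining equation mentions T2.
Bind S2 := ref(S1); substituting into the one remaining equation that mentions S2 gives: ref(ref(ref(S1))) ≐ ref(S). Substituting into the earlier binding gives T1 := ref(S1).
Decompose ref/1: int ≐ S1.
Bind S1 := int; substituting into the remaining equation gives: ref(ref(ref(int))) ≐ ref(S). Substituting into the earlier bindings gives T1 := ref(int), S2 := ref(int).
Decompose ref/1: ref(ref(int)) ≐ S.
Bind S := ref(ref(int)). Substituting into the earlier binding gives T2 := ref(ref(ref(int))).
Applying the MGU to either side gives tup3(tup3(ref(int), ref(ref(ref(int))), ref(int)), ref(int), ref(ref(ref(int)))).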